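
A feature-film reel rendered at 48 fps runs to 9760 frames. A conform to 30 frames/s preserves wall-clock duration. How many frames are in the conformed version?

Target frames = source frames × (target rate / source rate) = 9760 × (30)/(48) = 9760 × 5/8 = 6100.

6100 frames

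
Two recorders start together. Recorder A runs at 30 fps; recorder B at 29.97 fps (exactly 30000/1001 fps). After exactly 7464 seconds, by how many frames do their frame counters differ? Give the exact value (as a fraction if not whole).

223920/1001 frames

A emits 30 × 7464 = 223920 frames; B emits 30000/1001 × 7464 = 223920000/1001.
Difference = 223920/1001 frames (≈ 223.6963); B is behind A.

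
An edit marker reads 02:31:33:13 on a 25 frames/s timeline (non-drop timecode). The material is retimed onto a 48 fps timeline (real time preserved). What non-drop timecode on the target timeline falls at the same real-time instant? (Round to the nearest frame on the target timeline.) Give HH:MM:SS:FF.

02:31:33:25

Source frame index: (2×3600 + 31×60 + 33) × 25 + 13 = 227338.
Real time: 227338 / (25) = 227338/25 s.
Target frame: (227338/25) × (48) = 10912224/25 ≈ 436488.960 → 436489.
At 48 labels/s: frame 436489 → 02:31:33:25.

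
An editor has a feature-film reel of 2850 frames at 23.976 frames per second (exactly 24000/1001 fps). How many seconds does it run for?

118.86875 seconds

Running time = 2850 / (24000/1001) = 118.86875 s.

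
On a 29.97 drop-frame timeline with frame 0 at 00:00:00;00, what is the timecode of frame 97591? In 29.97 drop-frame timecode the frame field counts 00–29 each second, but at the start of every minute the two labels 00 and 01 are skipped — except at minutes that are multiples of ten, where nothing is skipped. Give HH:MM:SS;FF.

00:54:16;09

Ten DF minutes hold 17982 frames, so frame 97591 lies in block 5 (frames 89910–107891) with 7681 frames into that block.
The block's first minute is 1800 frames and the rest 1798 each; 7681 frames reaches minute 4, so 5 × 18 + 4 × 2 = 98 labels have been skipped so far.
Adding those back, label number 97591 + 98 = 97689 at 30 labels/s is 3256 s + 9 f = 0 h 54 min 16 s frame 9, i.e. 00:54:16;09.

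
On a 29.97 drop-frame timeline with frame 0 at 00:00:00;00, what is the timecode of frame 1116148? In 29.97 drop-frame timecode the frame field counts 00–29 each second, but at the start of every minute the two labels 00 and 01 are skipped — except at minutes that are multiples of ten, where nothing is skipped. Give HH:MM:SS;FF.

Ten DF minutes hold 17982 frames, so frame 1116148 lies in block 62 (frames 1114884–1132865) with 1264 frames into that block.
The block's first minute is 1800 frames and the rest 1798 each; 1264 frames reaches minute 0, so 62 × 18 + 0 × 2 = 1116 labels have been skipped so far.
Adding those back, label number 1116148 + 1116 = 1117264 at 30 labels/s is 37242 s + 4 f = 10 h 20 min 42 s frame 4, i.e. 10:20:42;04.

10:20:42;04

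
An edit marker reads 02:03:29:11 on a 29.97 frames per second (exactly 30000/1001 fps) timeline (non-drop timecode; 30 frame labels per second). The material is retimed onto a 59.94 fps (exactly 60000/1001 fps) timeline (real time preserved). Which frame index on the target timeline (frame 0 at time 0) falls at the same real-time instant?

frame 444562

Source frame index: (2×3600 + 3×60 + 29) × 30 + 11 = 222281.
Real time: 222281 / (30000/1001) = 222503281/30000 s.
Target frame: (222503281/30000) × (60000/1001) = 444562.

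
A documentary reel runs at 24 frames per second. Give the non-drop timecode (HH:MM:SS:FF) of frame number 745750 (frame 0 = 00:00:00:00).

08:37:52:22

745750 ÷ 24 = 31072 full seconds, remainder 22 frames.
31072 s = 8 h 37 min 52 s.
Timecode: 08:37:52:22.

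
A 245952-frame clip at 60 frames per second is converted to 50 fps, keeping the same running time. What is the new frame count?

204960 frames

Target frames = source frames × (target rate / source rate) = 245952 × (50)/(60) = 245952 × 5/6 = 204960.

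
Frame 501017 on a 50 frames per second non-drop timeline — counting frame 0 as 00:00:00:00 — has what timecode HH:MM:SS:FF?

501017 ÷ 50 = 10020 full seconds, remainder 17 frames.
10020 s = 2 h 47 min 0 s.
Timecode: 02:47:00:17.

02:47:00:17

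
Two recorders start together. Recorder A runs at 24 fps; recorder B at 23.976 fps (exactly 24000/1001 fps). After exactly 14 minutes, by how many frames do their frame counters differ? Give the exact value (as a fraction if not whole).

14 min = 840 s.
A emits 24 × 840 = 20160 frames; B emits 24000/1001 × 840 = 2880000/143.
Difference = 2880/143 frames (≈ 20.1399); B is behind A.

2880/143 frames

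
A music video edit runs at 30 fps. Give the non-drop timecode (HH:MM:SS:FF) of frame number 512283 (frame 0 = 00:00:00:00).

512283 ÷ 30 = 17076 full seconds, remainder 3 frames.
17076 s = 4 h 44 min 36 s.
Timecode: 04:44:36:03.

04:44:36:03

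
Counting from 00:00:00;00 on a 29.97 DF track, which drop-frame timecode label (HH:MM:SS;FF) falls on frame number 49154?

00:27:20;04

Ten DF minutes hold 17982 frames, so frame 49154 lies in block 2 (frames 35964–53945) with 13190 frames into that block.
The block's first minute is 1800 frames and the rest 1798 each; 13190 frames reaches minute 7, so 2 × 18 + 7 × 2 = 50 labels have been skipped so far.
Adding those back, label number 49154 + 50 = 49204 at 30 labels/s is 1640 s + 4 f = 0 h 27 min 20 s frame 4, i.e. 00:27:20;04.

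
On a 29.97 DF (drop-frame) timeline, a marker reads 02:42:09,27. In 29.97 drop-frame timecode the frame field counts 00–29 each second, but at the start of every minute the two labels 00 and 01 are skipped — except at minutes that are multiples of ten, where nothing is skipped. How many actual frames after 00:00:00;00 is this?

291605

As if non-drop at 30 labels/s: (2 × 3600 + 42 × 60 + 9) × 30 + 27 = 291897.
Minute boundaries passed: 162; those not divisible by 10: 162 − 16 = 146; dropped labels = 2 × 146 = 292.
Actual frame index = 291897 − 292 = 291605.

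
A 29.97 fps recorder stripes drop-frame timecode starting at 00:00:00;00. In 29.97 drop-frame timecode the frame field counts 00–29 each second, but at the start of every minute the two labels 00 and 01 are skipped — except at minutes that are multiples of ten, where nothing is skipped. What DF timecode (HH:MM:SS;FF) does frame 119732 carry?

Ten DF minutes hold 17982 frames, so frame 119732 lies in block 6 (frames 107892–125873) with 11840 frames into that block.
The block's first minute is 1800 frames and the rest 1798 each; 11840 frames reaches minute 6, so 6 × 18 + 6 × 2 = 120 labels have been skipped so far.
Adding those back, label number 119732 + 120 = 119852 at 30 labels/s is 3995 s + 2 f = 1 h 6 min 35 s frame 2, i.e. 01:06:35;02.

01:06:35;02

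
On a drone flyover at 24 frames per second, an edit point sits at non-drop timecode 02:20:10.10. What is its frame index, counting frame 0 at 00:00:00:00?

Total seconds to the label: (2 × 3600 + 20 × 60 + 10) = 8410.
Frame index = 8410 × 24 + 10 = 201850.

201850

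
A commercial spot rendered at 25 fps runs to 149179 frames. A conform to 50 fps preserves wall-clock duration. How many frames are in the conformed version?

298358 frames

Frames at target rate = 149179 × (50) / (25) = 298358.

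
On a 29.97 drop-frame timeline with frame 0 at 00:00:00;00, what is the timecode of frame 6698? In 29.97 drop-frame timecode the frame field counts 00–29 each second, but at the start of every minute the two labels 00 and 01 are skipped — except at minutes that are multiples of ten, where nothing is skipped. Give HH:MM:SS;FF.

00:03:43;14

Each 10-minute DF block holds 10 × 60 × 30 − 9 × 2 = 17982 frames. 6698 ÷ 17982 → 0 full blocks, remainder 6698.
Within the partial block the first minute is 1800 frames and each further minute 1798, so 3 further minute boundaries passed. Total skipped labels = 18 × 0 + 2 × 3 = 6.
Non-drop label index = 6698 + 6 = 6704; at 30 labels/s that is 00:03:43:14, i.e. DF 00:03:43;14.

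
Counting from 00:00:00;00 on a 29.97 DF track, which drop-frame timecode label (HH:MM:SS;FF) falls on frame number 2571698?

23:50:09;02

Each 10-minute DF block holds 10 × 60 × 30 − 9 × 2 = 17982 frames. 2571698 ÷ 17982 → 143 full blocks, remainder 272.
Within the partial block the first minute is 1800 frames and each further minute 1798, so 0 further minute boundaries passed. Total skipped labels = 18 × 143 + 2 × 0 = 2574.
Non-drop label index = 2571698 + 2574 = 2574272; at 30 labels/s that is 23:50:09:02, i.e. DF 23:50:09;02.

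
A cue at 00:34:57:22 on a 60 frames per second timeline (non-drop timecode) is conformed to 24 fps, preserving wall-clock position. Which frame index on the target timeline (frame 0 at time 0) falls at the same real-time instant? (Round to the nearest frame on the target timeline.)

frame 50337

Source frame index: (0×3600 + 34×60 + 57) × 60 + 22 = 125842.
Real time: 125842 / (60) = 62921/30 s.
Target frame: (62921/30) × (24) = 251684/5 ≈ 50336.800 → 50337.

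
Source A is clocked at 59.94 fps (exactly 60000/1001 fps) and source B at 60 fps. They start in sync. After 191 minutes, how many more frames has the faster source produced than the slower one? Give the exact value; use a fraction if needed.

191 min = 11460 s.
A emits 60000/1001 × 11460 = 687600000/1001 frames; B emits 60 × 11460 = 687600.
Difference = 687600/1001 frames (≈ 686.9131); B is ahead of A.

687600/1001 frames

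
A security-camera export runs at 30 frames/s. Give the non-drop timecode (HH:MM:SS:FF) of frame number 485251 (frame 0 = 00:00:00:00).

04:29:35:01

485251 ÷ 30 = 16175 full seconds, remainder 1 frame.
16175 s = 4 h 29 min 35 s.
Timecode: 04:29:35:01.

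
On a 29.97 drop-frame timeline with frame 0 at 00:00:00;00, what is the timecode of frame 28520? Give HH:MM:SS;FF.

00:15:51;18

Ten DF minutes hold 17982 frames, so frame 28520 lies in block 1 (frames 17982–35963) with 10538 frames into that block.
The block's first minute is 1800 frames and the rest 1798 each; 10538 frames reaches minute 5, so 1 × 18 + 5 × 2 = 28 labels have been skipped so far.
Adding those back, label number 28520 + 28 = 28548 at 30 labels/s is 951 s + 18 f = 0 h 15 min 51 s frame 18, i.e. 00:15:51;18.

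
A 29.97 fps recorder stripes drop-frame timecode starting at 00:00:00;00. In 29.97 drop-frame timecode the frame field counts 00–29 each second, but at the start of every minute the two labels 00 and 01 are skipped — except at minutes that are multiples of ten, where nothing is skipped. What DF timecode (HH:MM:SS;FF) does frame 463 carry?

00:00:15;13

Each 10-minute DF block holds 10 × 60 × 30 − 9 × 2 = 17982 frames. 463 ÷ 17982 → 0 full blocks, remainder 463.
Within the partial block the first minute is 1800 frames and each further minute 1798, so 0 further minute boundaries passed. Total skipped labels = 18 × 0 + 2 × 0 = 0.
Non-drop label index = 463 + 0 = 463; at 30 labels/s that is 00:00:15:13, i.e. DF 00:00:15;13.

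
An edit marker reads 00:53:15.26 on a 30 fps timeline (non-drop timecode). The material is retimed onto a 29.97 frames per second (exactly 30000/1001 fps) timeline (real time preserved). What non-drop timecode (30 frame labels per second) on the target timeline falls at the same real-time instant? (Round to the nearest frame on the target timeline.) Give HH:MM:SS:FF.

00:53:12:20

Source frame index: (0×3600 + 53×60 + 15) × 30 + 26 = 95876.
Real time: 95876 / (30) = 47938/15 s.
Target frame: (47938/15) × (30000/1001) = 8716000/91 ≈ 95780.220 → 95780.
At 30 labels/s: frame 95780 → 00:53:12:20.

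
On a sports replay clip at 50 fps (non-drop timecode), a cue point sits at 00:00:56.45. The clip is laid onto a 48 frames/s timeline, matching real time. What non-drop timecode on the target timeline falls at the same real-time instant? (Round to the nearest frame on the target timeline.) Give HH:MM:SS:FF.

00:00:56:43

Source frame index: (0×3600 + 0×60 + 56) × 50 + 45 = 2845.
Real time: 2845 / (50) = 569/10 s.
Target frame: (569/10) × (48) = 13656/5 ≈ 2731.200 → 2731.
At 48 labels/s: frame 2731 → 00:00:56:43.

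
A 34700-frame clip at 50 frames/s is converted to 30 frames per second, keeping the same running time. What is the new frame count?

20820 frames

Target frames = source frames × (target rate / source rate) = 34700 × (30)/(50) = 34700 × 3/5 = 20820.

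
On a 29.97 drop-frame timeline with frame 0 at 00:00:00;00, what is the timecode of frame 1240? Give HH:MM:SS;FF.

00:00:41;10

Each 10-minute DF block holds 10 × 60 × 30 − 9 × 2 = 17982 frames. 1240 ÷ 17982 → 0 full blocks, remainder 1240.
Within the partial block the first minute is 1800 frames and each further minute 1798, so 0 further minute boundaries passed. Total skipped labels = 18 × 0 + 2 × 0 = 0.
Non-drop label index = 1240 + 0 = 1240; at 30 labels/s that is 00:00:41:10, i.e. DF 00:00:41;10.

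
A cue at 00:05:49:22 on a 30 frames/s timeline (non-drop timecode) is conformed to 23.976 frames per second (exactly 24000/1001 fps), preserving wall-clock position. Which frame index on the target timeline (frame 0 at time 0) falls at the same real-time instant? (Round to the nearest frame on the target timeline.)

Source frame index: (0×3600 + 5×60 + 49) × 30 + 22 = 10492.
Real time: 10492 / (30) = 5246/15 s.
Target frame: (5246/15) × (24000/1001) = 8393600/1001 ≈ 8385.215 → 8385.

frame 8385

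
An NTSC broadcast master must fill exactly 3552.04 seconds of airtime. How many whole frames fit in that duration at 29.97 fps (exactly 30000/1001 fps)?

Frames = 3552.04 × 30000/1001 = 106561200/1001 ≈ 106454.7453.
Complete frames: 106454.

106454 frames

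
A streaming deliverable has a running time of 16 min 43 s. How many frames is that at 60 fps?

16 min 43 s = 1003 s.
Frames = 1003 × 60 = 60180.

60180 frames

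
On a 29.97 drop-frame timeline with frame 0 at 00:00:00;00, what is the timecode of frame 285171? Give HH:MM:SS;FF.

02:38:35;07

Each 10-minute DF block holds 10 × 60 × 30 − 9 × 2 = 17982 frames. 285171 ÷ 17982 → 15 full blocks, remainder 15441.
Within the partial block the first minute is 1800 frames and each further minute 1798, so 8 further minute boundaries passed. Total skipped labels = 18 × 15 + 2 × 8 = 286.
Non-drop label index = 285171 + 286 = 285457; at 30 labels/s that is 02:38:35:07, i.e. DF 02:38:35;07.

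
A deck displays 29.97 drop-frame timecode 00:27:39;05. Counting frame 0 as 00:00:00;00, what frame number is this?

Complete 10-minute blocks: 2, each 17982 frames → 35964.
Remaining 7 whole minutes in the current block: 1800 + 6 × 1798 = 12588 frames.
Within the current minute: 39 × 30 + 5 − 2 = 1173 (labels ;00/;01 skipped at this minute). Total = 35964 + 12588 + 1173 = 49725.

49725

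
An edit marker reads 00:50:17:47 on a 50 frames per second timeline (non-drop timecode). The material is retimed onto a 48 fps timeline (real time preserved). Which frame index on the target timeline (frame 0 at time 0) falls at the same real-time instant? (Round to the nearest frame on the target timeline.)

frame 144861

Source frame index: (0×3600 + 50×60 + 17) × 50 + 47 = 150897.
Real time: 150897 / (50) = 150897/50 s.
Target frame: (150897/50) × (48) = 3621528/25 ≈ 144861.120 → 144861.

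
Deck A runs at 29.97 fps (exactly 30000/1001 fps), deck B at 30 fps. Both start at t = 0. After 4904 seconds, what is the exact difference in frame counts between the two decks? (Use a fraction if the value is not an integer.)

147120/1001 frames

A emits 30000/1001 × 4904 = 147120000/1001 frames; B emits 30 × 4904 = 147120.
Difference = 147120/1001 frames (≈ 146.9730); B is ahead of A.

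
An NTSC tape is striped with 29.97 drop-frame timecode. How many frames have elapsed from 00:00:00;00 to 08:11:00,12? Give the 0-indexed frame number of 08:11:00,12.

Complete 10-minute blocks: 49, each 17982 frames → 881118.
Remaining 1 whole minute in the current block: 1800 + 0 × 1798 = 1800 frames.
Within the current minute: 0 × 30 + 12 − 2 = 10 (labels ;00/;01 skipped at this minute). Total = 881118 + 1800 + 10 = 882928.

882928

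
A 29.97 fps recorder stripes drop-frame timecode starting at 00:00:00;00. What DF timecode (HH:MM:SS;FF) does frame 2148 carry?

00:01:11;20

Ten DF minutes hold 17982 frames, so frame 2148 lies in block 0 (frames 0–17981) with 2148 frames into that block.
The block's first minute is 1800 frames and the rest 1798 each; 2148 frames reaches minute 1, so 0 × 18 + 1 × 2 = 2 labels have been skipped so far.
Adding those back, label number 2148 + 2 = 2150 at 30 labels/s is 71 s + 20 f = 0 h 1 min 11 s frame 20, i.e. 00:01:11;20.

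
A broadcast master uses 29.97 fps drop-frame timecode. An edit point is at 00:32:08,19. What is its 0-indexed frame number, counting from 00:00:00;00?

57801

Complete 10-minute blocks: 3, each 17982 frames → 53946.
Remaining 2 whole minutes in the current block: 1800 + 1 × 1798 = 3598 frames.
Within the current minute: 8 × 30 + 19 − 2 = 257 (labels ;00/;01 skipped at this minute). Total = 53946 + 3598 + 257 = 57801.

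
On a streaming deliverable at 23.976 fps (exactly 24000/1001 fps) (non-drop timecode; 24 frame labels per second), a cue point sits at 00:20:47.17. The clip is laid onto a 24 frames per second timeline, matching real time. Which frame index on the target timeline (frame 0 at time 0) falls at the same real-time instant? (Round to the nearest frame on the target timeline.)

Source frame index: (0×3600 + 20×60 + 47) × 24 + 17 = 29945.
Real time: 29945 / (24000/1001) = 5994989/4800 s.
Target frame: (5994989/4800) × (24) = 5994989/200 ≈ 29974.945 → 29975.

frame 29975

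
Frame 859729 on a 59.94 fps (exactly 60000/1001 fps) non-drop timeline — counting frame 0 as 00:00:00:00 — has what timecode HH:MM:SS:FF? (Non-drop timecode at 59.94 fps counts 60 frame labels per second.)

03:58:48:49

859729 ÷ 60 = 14328 full seconds, remainder 49 frames.
14328 s = 3 h 58 min 48 s.
Timecode: 03:58:48:49.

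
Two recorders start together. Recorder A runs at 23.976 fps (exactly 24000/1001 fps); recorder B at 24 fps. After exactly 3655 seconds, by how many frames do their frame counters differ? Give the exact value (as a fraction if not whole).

A emits 24000/1001 × 3655 = 87720000/1001 frames; B emits 24 × 3655 = 87720.
Difference = 87720/1001 frames (≈ 87.6324); B is ahead of A.

87720/1001 frames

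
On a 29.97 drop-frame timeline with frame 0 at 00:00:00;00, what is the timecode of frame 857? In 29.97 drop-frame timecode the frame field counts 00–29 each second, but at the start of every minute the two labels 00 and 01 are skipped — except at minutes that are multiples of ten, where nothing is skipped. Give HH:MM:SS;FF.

00:00:28;17

Ten DF minutes hold 17982 frames, so frame 857 lies in block 0 (frames 0–17981) with 857 frames into that block.
The block's first minute is 1800 frames and the rest 1798 each; 857 frames reaches minute 0, so 0 × 18 + 0 × 2 = 0 labels have been skipped so far.
Adding those back, label number 857 + 0 = 857 at 30 labels/s is 28 s + 17 f = 0 h 0 min 28 s frame 17, i.e. 00:00:28;17.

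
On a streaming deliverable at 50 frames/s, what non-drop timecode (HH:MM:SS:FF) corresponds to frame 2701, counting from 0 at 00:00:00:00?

00:00:54:01

2701 ÷ 50 = 54 full seconds, remainder 1 frame.
54 s = 0 h 0 min 54 s.
Timecode: 00:00:54:01.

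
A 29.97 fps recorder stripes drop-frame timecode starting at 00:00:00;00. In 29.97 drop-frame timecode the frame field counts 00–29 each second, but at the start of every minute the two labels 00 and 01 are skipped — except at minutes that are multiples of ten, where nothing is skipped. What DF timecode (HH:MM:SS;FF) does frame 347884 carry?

03:13:27;22

Each 10-minute DF block holds 10 × 60 × 30 − 9 × 2 = 17982 frames. 347884 ÷ 17982 → 19 full blocks, remainder 6226.
Within the partial block the first minute is 1800 frames and each further minute 1798, so 3 further minute boundaries passed. Total skipped labels = 18 × 19 + 2 × 3 = 348.
Non-drop label index = 347884 + 348 = 348232; at 30 labels/s that is 03:13:27:22, i.e. DF 03:13:27;22.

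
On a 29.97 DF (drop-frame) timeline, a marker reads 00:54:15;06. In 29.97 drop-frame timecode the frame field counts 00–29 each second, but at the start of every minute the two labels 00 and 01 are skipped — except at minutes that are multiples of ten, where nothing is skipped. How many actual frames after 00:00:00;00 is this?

As if non-drop at 30 labels/s: (0 × 3600 + 54 × 60 + 15) × 30 + 6 = 97656.
Minute boundaries passed: 54; those not divisible by 10: 54 − 5 = 49; dropped labels = 2 × 49 = 98.
Actual frame index = 97656 − 98 = 97558.

97558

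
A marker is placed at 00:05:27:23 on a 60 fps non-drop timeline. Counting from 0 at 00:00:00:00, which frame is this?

frame 19643

Total seconds to the label: (0 × 3600 + 5 × 60 + 27) = 327.
Frame index = 327 × 60 + 23 = 19643.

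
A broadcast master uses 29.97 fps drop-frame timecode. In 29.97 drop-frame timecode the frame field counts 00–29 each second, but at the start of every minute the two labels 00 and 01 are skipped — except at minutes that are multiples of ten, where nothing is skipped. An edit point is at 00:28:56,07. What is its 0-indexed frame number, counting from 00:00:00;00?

52035

As if non-drop at 30 labels/s: (0 × 3600 + 28 × 60 + 56) × 30 + 7 = 52087.
Minute boundaries passed: 28; those not divisible by 10: 28 − 2 = 26; dropped labels = 2 × 26 = 52.
Actual frame index = 52087 − 52 = 52035.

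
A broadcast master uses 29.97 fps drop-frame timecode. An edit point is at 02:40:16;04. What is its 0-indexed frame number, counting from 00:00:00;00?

288196

As if non-drop at 30 labels/s: (2 × 3600 + 40 × 60 + 16) × 30 + 4 = 288484.
Minute boundaries passed: 160; those not divisible by 10: 160 − 16 = 144; dropped labels = 2 × 144 = 288.
Actual frame index = 288484 − 288 = 288196.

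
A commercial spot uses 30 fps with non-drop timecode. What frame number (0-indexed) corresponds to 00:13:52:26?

Total seconds to the label: (0 × 3600 + 13 × 60 + 52) = 832.
Frame index = 832 × 30 + 26 = 24986.

24986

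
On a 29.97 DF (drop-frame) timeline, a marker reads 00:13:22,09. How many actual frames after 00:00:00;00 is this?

24045

As if non-drop at 30 labels/s: (0 × 3600 + 13 × 60 + 22) × 30 + 9 = 24069.
Minute boundaries passed: 13; those not divisible by 10: 13 − 1 = 12; dropped labels = 2 × 12 = 24.
Actual frame index = 24069 − 24 = 24045.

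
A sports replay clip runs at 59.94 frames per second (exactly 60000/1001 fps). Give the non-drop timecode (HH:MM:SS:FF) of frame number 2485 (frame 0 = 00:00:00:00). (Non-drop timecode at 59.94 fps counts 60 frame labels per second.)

00:00:41:25

2485 ÷ 60 = 41 full seconds, remainder 25 frames.
41 s = 0 h 0 min 41 s.
Timecode: 00:00:41:25.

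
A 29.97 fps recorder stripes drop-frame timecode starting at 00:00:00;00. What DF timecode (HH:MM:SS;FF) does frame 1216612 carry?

11:16:34;10

Each 10-minute DF block holds 10 × 60 × 30 − 9 × 2 = 17982 frames. 1216612 ÷ 17982 → 67 full blocks, remainder 11818.
Within the partial block the first minute is 1800 frames and each further minute 1798, so 6 further minute boundaries passed. Total skipped labels = 18 × 67 + 2 × 6 = 1218.
Non-drop label index = 1216612 + 1218 = 1217830; at 30 labels/s that is 11:16:34:10, i.e. DF 11:16:34;10.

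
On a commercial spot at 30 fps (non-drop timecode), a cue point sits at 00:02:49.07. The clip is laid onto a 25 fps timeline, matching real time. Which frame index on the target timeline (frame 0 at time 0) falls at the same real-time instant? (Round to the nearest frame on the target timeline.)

frame 4231

Source frame index: (0×3600 + 2×60 + 49) × 30 + 7 = 5077.
Real time: 5077 / (30) = 5077/30 s.
Target frame: (5077/30) × (25) = 25385/6 ≈ 4230.833 → 4231.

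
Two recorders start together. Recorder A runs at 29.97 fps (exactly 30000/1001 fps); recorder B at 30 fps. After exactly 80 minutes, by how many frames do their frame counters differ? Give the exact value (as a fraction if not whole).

80 min = 4800 s.
A emits 30000/1001 × 4800 = 144000000/1001 frames; B emits 30 × 4800 = 144000.
Difference = 144000/1001 frames (≈ 143.8561); B is ahead of A.

144000/1001 frames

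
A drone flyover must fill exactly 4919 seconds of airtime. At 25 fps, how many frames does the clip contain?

122975 frames

Frames = 4919 × 25 = 122975.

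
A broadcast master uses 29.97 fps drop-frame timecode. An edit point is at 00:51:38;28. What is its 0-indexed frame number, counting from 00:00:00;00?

As if non-drop at 30 labels/s: (0 × 3600 + 51 × 60 + 38) × 30 + 28 = 92968.
Minute boundaries passed: 51; those not divisible by 10: 51 − 5 = 46; dropped labels = 2 × 46 = 92.
Actual frame index = 92968 − 92 = 92876.

92876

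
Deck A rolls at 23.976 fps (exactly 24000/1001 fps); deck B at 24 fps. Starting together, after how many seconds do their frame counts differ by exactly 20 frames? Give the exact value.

The gap grows by |24 − 24000/1001| = 24/1001 frames per second.
Time for a 20-frame gap: 20 ÷ (24/1001) = 5005/6 s.

5005/6 seconds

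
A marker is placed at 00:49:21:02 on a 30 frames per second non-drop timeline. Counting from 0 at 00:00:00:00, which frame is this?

Total seconds to the label: (0 × 3600 + 49 × 60 + 21) = 2961.
Frame index = 2961 × 30 + 2 = 88832.

frame 88832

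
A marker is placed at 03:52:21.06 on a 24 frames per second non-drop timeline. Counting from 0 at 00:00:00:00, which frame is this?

Total seconds to the label: (3 × 3600 + 52 × 60 + 21) = 13941.
Frame index = 13941 × 24 + 6 = 334590.

334590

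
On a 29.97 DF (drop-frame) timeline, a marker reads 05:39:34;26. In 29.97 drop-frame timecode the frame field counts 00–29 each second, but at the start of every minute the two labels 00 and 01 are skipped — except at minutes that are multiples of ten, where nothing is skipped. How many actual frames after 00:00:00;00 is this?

610634

Complete 10-minute blocks: 33, each 17982 frames → 593406.
Remaining 9 whole minutes in the current block: 1800 + 8 × 1798 = 16184 frames.
Within the current minute: 34 × 30 + 26 − 2 = 1044 (labels ;00/;01 skipped at this minute). Total = 593406 + 16184 + 1044 = 610634.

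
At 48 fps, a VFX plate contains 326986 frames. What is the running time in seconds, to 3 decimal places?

6812.208 seconds

Running time = 326986 × 1/48 = 163493/24 s ≈ 6812.208 s.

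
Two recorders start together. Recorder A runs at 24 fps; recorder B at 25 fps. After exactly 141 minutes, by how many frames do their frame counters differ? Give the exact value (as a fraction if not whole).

141 min = 8460 s.
A emits 24 × 8460 = 203040 frames; B emits 25 × 8460 = 211500.
Difference = 8460 frames; B is ahead of A.

8460 frames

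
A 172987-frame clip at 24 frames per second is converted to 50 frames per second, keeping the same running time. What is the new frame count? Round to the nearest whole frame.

Frames at target rate = 172987 × (50) / (24) = 4324675/12 ≈ 360389.583.
Nearest whole frame: 360390.

360390 frames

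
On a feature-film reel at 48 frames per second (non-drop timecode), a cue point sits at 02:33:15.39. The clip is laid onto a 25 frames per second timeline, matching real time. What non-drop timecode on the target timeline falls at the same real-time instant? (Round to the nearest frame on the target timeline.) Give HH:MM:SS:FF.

Source frame index: (2×3600 + 33×60 + 15) × 48 + 39 = 441399.
Real time: 441399 / (48) = 147133/16 s.
Target frame: (147133/16) × (25) = 3678325/16 ≈ 229895.312 → 229895.
At 25 labels/s: frame 229895 → 02:33:15:20.

02:33:15:20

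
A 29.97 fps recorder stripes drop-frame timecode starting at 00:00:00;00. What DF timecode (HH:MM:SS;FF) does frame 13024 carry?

00:07:14;18

Each 10-minute DF block holds 10 × 60 × 30 − 9 × 2 = 17982 frames. 13024 ÷ 17982 → 0 full blocks, remainder 13024.
Within the partial block the first minute is 1800 frames and each further minute 1798, so 7 further minute boundaries passed. Total skipped labels = 18 × 0 + 2 × 7 = 14.
Non-drop label index = 13024 + 14 = 13038; at 30 labels/s that is 00:07:14:18, i.e. DF 00:07:14;18.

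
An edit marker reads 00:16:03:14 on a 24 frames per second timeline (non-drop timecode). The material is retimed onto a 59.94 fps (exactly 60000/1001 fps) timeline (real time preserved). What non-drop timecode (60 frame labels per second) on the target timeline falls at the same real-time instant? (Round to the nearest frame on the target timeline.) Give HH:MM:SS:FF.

00:16:02:37

Source frame index: (0×3600 + 16×60 + 3) × 24 + 14 = 23126.
Real time: 23126 / (24) = 11563/12 s.
Target frame: (11563/12) × (60000/1001) = 57815000/1001 ≈ 57757.243 → 57757.
At 60 labels/s: frame 57757 → 00:16:02:37.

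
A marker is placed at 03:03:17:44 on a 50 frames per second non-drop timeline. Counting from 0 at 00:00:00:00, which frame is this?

Total seconds to the label: (3 × 3600 + 3 × 60 + 17) = 10997.
Frame index = 10997 × 50 + 44 = 549894.

frame 549894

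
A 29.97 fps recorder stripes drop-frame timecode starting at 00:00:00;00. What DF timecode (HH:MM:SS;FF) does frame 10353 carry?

00:05:45;13

Ten DF minutes hold 17982 frames, so frame 10353 lies in block 0 (frames 0–17981) with 10353 frames into that block.
The block's first minute is 1800 frames and the rest 1798 each; 10353 frames reaches minute 5, so 0 × 18 + 5 × 2 = 10 labels have been skipped so far.
Adding those back, label number 10353 + 10 = 10363 at 30 labels/s is 345 s + 13 f = 0 h 5 min 45 s frame 13, i.e. 00:05:45;13.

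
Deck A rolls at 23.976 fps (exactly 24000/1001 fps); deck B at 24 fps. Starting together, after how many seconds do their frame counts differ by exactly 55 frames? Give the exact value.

55055/24 seconds

The gap grows by |24 − 24000/1001| = 24/1001 frames per second.
Time for a 55-frame gap: 55 ÷ (24/1001) = 55055/24 s.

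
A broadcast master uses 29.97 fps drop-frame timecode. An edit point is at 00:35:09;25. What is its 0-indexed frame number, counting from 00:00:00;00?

63231

Complete 10-minute blocks: 3, each 17982 frames → 53946.
Remaining 5 whole minutes in the current block: 1800 + 4 × 1798 = 8992 frames.
Within the current minute: 9 × 30 + 25 − 2 = 293 (labels ;00/;01 skipped at this minute). Total = 53946 + 8992 + 293 = 63231.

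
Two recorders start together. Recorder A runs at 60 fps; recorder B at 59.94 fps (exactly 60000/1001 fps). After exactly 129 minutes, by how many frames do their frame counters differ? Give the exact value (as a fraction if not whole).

129 min = 7740 s.
A emits 60 × 7740 = 464400 frames; B emits 60000/1001 × 7740 = 464400000/1001.
Difference = 464400/1001 frames (≈ 463.9361); B is behind A.

464400/1001 frames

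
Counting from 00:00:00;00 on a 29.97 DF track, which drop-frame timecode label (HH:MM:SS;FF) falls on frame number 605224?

Each 10-minute DF block holds 10 × 60 × 30 − 9 × 2 = 17982 frames. 605224 ÷ 17982 → 33 full blocks, remainder 11818.
Within the partial block the first minute is 1800 frames and each further minute 1798, so 6 further minute boundaries passed. Total skipped labels = 18 × 33 + 2 × 6 = 606.
Non-drop label index = 605224 + 606 = 605830; at 30 labels/s that is 05:36:34:10, i.e. DF 05:36:34;10.

05:36:34;10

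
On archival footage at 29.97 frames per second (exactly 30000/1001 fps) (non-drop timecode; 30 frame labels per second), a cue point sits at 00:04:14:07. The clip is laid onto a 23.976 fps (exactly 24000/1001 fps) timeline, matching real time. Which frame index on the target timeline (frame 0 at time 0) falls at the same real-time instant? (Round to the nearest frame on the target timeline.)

frame 6102

Source frame index: (0×3600 + 4×60 + 14) × 30 + 7 = 7627.
Real time: 7627 / (30000/1001) = 7634627/30000 s.
Target frame: (7634627/30000) × (24000/1001) = 30508/5 ≈ 6101.600 → 6102.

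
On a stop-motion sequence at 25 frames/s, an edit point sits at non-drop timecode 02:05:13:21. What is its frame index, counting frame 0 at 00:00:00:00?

frame 187846

Total seconds to the label: (2 × 3600 + 5 × 60 + 13) = 7513.
Frame index = 7513 × 25 + 21 = 187846.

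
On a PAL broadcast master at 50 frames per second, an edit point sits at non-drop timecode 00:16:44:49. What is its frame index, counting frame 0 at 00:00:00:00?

50249

Total seconds to the label: (0 × 3600 + 16 × 60 + 44) = 1004.
Frame index = 1004 × 50 + 49 = 50249.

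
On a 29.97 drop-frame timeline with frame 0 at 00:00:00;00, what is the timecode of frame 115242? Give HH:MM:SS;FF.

Each 10-minute DF block holds 10 × 60 × 30 − 9 × 2 = 17982 frames. 115242 ÷ 17982 → 6 full blocks, remainder 7350.
Within the partial block the first minute is 1800 frames and each further minute 1798, so 4 further minute boundaries passed. Total skipped labels = 18 × 6 + 2 × 4 = 116.
Non-drop label index = 115242 + 116 = 115358; at 30 labels/s that is 01:04:05:08, i.e. DF 01:04:05;08.

01:04:05;08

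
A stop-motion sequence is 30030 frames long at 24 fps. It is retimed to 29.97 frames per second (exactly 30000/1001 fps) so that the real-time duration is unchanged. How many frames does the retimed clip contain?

Target frames = source frames × (target rate / source rate) = 30030 × (30000/1001)/(24) = 30030 × 1250/1001 = 37500.

37500 frames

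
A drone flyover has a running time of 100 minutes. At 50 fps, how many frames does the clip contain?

300000 frames

100 min = 6000 s.
Frames = 6000 × 50 = 300000.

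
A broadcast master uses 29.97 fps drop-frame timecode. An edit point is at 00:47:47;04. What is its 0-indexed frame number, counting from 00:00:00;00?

85928

As if non-drop at 30 labels/s: (0 × 3600 + 47 × 60 + 47) × 30 + 4 = 86014.
Minute boundaries passed: 47; those not divisible by 10: 47 − 4 = 43; dropped labels = 2 × 43 = 86.
Actual frame index = 86014 − 86 = 85928.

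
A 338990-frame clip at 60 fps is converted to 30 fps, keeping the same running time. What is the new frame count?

Target frames = source frames × (target rate / source rate) = 338990 × (30)/(60) = 338990 × 1/2 = 169495.

169495 frames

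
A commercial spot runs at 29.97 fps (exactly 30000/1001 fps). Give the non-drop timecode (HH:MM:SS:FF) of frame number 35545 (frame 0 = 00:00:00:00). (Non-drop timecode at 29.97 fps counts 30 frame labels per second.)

35545 ÷ 30 = 1184 full seconds, remainder 25 frames.
1184 s = 0 h 19 min 44 s.
Timecode: 00:19:44:25.

00:19:44:25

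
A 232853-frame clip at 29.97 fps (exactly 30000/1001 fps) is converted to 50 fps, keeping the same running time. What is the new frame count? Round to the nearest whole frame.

Frames at target rate = 232853 × (50) / (30000/1001) = 233085853/600 ≈ 388476.422.
Nearest whole frame: 388476.

388476 frames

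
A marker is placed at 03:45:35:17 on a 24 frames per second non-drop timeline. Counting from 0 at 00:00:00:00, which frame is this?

Total seconds to the label: (3 × 3600 + 45 × 60 + 35) = 13535.
Frame index = 13535 × 24 + 17 = 324857.

frame 324857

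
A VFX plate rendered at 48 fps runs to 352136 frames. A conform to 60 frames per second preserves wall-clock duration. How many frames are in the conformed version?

Target frames = source frames × (target rate / source rate) = 352136 × (60)/(48) = 352136 × 5/4 = 440170.

440170 frames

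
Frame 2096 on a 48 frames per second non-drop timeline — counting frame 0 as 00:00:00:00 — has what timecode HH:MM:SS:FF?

00:00:43:32

2096 ÷ 48 = 43 full seconds, remainder 32 frames.
43 s = 0 h 0 min 43 s.
Timecode: 00:00:43:32.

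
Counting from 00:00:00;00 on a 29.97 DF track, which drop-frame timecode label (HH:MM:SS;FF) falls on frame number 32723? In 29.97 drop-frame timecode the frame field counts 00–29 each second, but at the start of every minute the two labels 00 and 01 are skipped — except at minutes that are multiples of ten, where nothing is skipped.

Each 10-minute DF block holds 10 × 60 × 30 − 9 × 2 = 17982 frames. 32723 ÷ 17982 → 1 full block, remainder 14741.
Within the partial block the first minute is 1800 frames and each further minute 1798, so 8 further minute boundaries passed. Total skipped labels = 18 × 1 + 2 × 8 = 34.
Non-drop label index = 32723 + 34 = 32757; at 30 labels/s that is 00:18:11:27, i.e. DF 00:18:11;27.

00:18:11;27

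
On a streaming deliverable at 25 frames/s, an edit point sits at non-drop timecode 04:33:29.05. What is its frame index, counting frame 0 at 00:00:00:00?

410230

Total seconds to the label: (4 × 3600 + 33 × 60 + 29) = 16409.
Frame index = 16409 × 25 + 5 = 410230.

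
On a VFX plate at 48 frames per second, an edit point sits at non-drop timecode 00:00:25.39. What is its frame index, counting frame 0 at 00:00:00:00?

Total seconds to the label: (0 × 3600 + 0 × 60 + 25) = 25.
Frame index = 25 × 48 + 39 = 1239.

frame 1239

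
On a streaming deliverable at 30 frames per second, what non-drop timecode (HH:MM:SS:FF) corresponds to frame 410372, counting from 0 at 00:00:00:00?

03:47:59:02

410372 ÷ 30 = 13679 full seconds, remainder 2 frames.
13679 s = 3 h 47 min 59 s.
Timecode: 03:47:59:02.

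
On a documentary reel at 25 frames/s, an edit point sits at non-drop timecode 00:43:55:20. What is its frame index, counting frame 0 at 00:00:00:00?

65895

Total seconds to the label: (0 × 3600 + 43 × 60 + 55) = 2635.
Frame index = 2635 × 25 + 20 = 65895.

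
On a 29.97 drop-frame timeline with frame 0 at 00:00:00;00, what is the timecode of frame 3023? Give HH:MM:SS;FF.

Ten DF minutes hold 17982 frames, so frame 3023 lies in block 0 (frames 0–17981) with 3023 frames into that block.
The block's first minute is 1800 frames and the rest 1798 each; 3023 frames reaches minute 1, so 0 × 18 + 1 × 2 = 2 labels have been skipped so far.
Adding those back, label number 3023 + 2 = 3025 at 30 labels/s is 100 s + 25 f = 0 h 1 min 40 s frame 25, i.e. 00:01:40;25.

00:01:40;25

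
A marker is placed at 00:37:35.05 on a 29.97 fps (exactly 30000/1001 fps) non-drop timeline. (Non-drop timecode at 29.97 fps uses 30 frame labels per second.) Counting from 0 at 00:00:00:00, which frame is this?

frame 67655

Total seconds to the label: (0 × 3600 + 37 × 60 + 35) = 2255.
Frame index = 2255 × 30 + 5 = 67655.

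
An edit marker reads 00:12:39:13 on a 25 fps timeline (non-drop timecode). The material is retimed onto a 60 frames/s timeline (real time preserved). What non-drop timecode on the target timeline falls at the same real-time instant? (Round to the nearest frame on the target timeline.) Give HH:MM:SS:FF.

Source frame index: (0×3600 + 12×60 + 39) × 25 + 13 = 18988.
Real time: 18988 / (25) = 18988/25 s.
Target frame: (18988/25) × (60) = 227856/5 ≈ 45571.200 → 45571.
At 60 labels/s: frame 45571 → 00:12:39:31.

00:12:39:31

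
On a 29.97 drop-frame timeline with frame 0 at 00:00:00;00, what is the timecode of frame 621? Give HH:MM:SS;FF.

Ten DF minutes hold 17982 frames, so frame 621 lies in block 0 (frames 0–17981) with 621 frames into that block.
The block's first minute is 1800 frames and the rest 1798 each; 621 frames reaches minute 0, so 0 × 18 + 0 × 2 = 0 labels have been skipped so far.
Adding those back, label number 621 + 0 = 621 at 30 labels/s is 20 s + 21 f = 0 h 0 min 20 s frame 21, i.e. 00:00:20;21.

00:00:20;21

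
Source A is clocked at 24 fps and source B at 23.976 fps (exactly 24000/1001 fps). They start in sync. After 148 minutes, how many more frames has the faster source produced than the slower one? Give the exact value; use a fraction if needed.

213120/1001 frames

148 min = 8880 s.
A emits 24 × 8880 = 213120 frames; B emits 24000/1001 × 8880 = 213120000/1001.
Difference = 213120/1001 frames (≈ 212.9071); B is behind A.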